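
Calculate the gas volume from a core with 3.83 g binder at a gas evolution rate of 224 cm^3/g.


Formula: V_gas = W_binder * gas_evolution_rate
V = 3.83 g * 224 cm^3/g = 857.9200 cm^3

857.9200 cm^3


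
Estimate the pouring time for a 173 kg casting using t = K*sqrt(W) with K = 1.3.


Formula: t = K * sqrt(W)
sqrt(W) = sqrt(173) = 13.15295
t = 1.3 * 13.15295 = 17.0988 s

Final answer: 17.0988 s


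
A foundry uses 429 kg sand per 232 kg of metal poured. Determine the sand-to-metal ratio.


Formula: Sand-to-Metal Ratio = W_sand / W_metal
Ratio = 429 kg / 232 kg = 1.8491

1.8491


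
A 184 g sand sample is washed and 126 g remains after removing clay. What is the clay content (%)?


Formula: Clay% = (W_total - W_washed) / W_total * 100
Clay mass = 184 - 126 = 58 g
Clay% = 58 / 184 * 100 = 31.5217%

Answer: 31.5217%


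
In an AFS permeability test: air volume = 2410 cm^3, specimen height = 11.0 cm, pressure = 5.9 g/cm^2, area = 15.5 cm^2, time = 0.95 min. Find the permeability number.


Formula: Permeability Number P = (V * H) / (p * A * t)
Numerator: V * H = 2410 * 11.0 = 26510.0
Denominator: p * A * t = 5.9 * 15.5 * 0.95 = 86.8775
P = 26510.0 / 86.8775 = 305.1423


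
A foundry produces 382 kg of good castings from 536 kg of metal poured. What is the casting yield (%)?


Formula: Casting Yield = (W_good / W_total) * 100
Yield = (382 kg / 536 kg) * 100 = 71.2687%


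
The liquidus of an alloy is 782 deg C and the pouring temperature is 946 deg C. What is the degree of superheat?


Formula: Superheat = T_pour - T_melt
Superheat = 946 - 782 = 164 deg C

164 deg C


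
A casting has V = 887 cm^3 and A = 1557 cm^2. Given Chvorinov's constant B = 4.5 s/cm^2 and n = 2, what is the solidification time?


Formula: t_s = B * (V/A)^n  (Chvorinov's rule, n=2)
Modulus M = V/A = 887/1557 = 0.569685 cm
M^2 = 0.569685^2 = 0.324541 cm^2
t_s = 4.5 * 0.324541 = 1.4604 s

Final answer: 1.4604 s


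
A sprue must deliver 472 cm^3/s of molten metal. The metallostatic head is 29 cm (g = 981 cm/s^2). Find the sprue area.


Formula: v = sqrt(2*g*h), A = Q/v
Velocity: v = sqrt(2 * 981 * 29) = sqrt(56898) = 238.5330 cm/s
Sprue area: A = Q / v = 472 / 238.5330 = 1.9788 cm^2

Final answer: 1.9788 cm^2


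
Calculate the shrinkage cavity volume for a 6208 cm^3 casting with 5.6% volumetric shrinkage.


Formula: V_shrink = V_casting * shrinkage_pct / 100
V_shrink = 6208 cm^3 * 5.6 / 100 = 347.6480 cm^3


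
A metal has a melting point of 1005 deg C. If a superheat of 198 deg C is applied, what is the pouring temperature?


Formula: T_pour = T_melt + Superheat
T_pour = 1005 + 198 = 1203 deg C

1203 deg C


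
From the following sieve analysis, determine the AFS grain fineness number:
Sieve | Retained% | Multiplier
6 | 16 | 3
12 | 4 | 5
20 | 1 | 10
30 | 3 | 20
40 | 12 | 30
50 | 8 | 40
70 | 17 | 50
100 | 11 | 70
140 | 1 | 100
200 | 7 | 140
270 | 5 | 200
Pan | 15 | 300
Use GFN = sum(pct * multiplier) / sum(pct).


Formula: GFN = sum(pct * multiplier) / sum(pct)
sum(pct * multiplier) = 9018
sum(pct) = 100
GFN = 9018 / 100 = 90.18


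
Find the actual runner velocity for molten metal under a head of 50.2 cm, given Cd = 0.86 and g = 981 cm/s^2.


Formula: v = Cd * sqrt(2 * g * h)  (Torricelli with discharge coefficient)
2*g*h = 2 * 981 * 50.2 = 98492.4 cm^2/s^2
sqrt(98492.4) = 313.83499 cm/s
v = 0.86 * 313.83499 = 269.8981 cm/s


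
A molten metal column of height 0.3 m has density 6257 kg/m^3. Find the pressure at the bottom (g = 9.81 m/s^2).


Formula: P = rho * g * h
rho * g = 6257 * 9.81 = 61381.17 N/m^3
P = 61381.17 * 0.3 = 18414.3510 Pa

18414.3510 Pa


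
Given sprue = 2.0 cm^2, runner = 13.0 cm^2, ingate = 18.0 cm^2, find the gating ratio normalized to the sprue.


Sprue:Runner:Ingate = 1 : 13.0/2.0 : 18.0/2.0 = 1:6.50:9.00

Final answer: 1:6.50:9.00


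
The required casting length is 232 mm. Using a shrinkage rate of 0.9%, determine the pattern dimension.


Formula: L_pattern = L_casting * (1 + shrinkage_rate/100)
Shrinkage factor = 1 + 0.9/100 = 1.009
L_pattern = 232 mm * 1.009 = 234.0880 mm


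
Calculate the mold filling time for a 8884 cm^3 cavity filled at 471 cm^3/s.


Formula: t_fill = V_mold / Q_flow
t = 8884 cm^3 / 471 cm^3/s = 18.8620 s


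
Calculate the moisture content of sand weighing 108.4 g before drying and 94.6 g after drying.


Formula: MC = (W_wet - W_dry) / W_wet * 100
Water mass = 108.4 - 94.6 = 13.8 g
MC = 13.8 / 108.4 * 100 = 12.7306%

12.7306%


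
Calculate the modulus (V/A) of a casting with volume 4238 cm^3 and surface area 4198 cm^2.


Formula: Casting Modulus M = V / A
M = 4238 cm^3 / 4198 cm^2 = 1.0095 cm

Answer: 1.0095 cm


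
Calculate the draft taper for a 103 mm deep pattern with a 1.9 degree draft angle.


Formula: taper = depth * tan(draft_angle)
tan(1.9 deg) = 0.0331734
taper = 103 mm * 0.0331734 = 3.4169 mm

Answer: 3.4169 mm


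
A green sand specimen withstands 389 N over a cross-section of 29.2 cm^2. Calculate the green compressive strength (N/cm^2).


Formula: Compressive Strength = Force / Area
Strength = 389 N / 29.2 cm^2 = 13.3219 N/cm^2

Final answer: 13.3219 N/cm^2


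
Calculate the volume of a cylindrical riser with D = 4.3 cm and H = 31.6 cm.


Formula: V = pi * (D/2)^2 * H  (cylinder volume)
Radius = D/2 = 4.3/2 = 2.15 cm
V = pi * 2.15^2 * 31.6 = 458.8956 cm^3


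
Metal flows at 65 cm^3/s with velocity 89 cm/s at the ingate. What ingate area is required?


Formula: A_ingate = Q / v  (continuity equation)
A = 65 cm^3/s / 89 cm/s = 0.7303 cm^2

Final answer: 0.7303 cm^2


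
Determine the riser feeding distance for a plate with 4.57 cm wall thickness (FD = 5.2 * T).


Formula: FD = 5.2 * T  (riser feeding-distance rule)
FD = 5.2 * 4.57 cm = 23.7640 cm

Answer: 23.7640 cm


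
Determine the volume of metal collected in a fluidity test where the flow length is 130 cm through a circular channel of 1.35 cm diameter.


Formula: V = pi * (d/2)^2 * L  (cylinder volume)
Radius = 1.35/2 = 0.675 cm
V = pi * 0.675^2 * 130 = 186.0805 cm^3

186.0805 cm^3


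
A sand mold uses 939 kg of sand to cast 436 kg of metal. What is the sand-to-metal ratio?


Formula: Sand-to-Metal Ratio = W_sand / W_metal
Ratio = 939 kg / 436 kg = 2.1537

Answer: 2.1537


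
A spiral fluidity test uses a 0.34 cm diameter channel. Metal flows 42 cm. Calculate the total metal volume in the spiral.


Formula: V = pi * (d/2)^2 * L  (cylinder volume)
Radius = 0.34/2 = 0.17 cm
V = pi * 0.17^2 * 42 = 3.8133 cm^3

Final answer: 3.8133 cm^3


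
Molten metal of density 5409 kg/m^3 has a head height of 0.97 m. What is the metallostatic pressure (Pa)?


Formula: P = rho * g * h
rho * g = 5409 * 9.81 = 53062.29 N/m^3
P = 53062.29 * 0.97 = 51470.4213 Pa

Answer: 51470.4213 Pa


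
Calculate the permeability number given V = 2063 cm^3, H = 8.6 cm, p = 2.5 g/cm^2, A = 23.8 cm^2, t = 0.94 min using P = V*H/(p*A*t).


Formula: Permeability Number P = (V * H) / (p * A * t)
Numerator: V * H = 2063 * 8.6 = 17741.8
Denominator: p * A * t = 2.5 * 23.8 * 0.94 = 55.93
P = 17741.8 / 55.93 = 317.2144

Final answer: 317.2144


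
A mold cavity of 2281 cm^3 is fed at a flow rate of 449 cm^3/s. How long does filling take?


Formula: t_fill = V_mold / Q_flow
t = 2281 cm^3 / 449 cm^3/s = 5.0802 s

Answer: 5.0802 s


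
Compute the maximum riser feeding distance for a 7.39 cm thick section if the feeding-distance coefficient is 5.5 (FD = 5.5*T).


Formula: FD = 5.5 * T  (riser feeding-distance rule)
FD = 5.5 * 7.39 cm = 40.6450 cm

40.6450 cm


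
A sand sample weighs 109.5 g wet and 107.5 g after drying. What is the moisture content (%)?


Formula: MC = (W_wet - W_dry) / W_wet * 100
Water mass = 109.5 - 107.5 = 2.0 g
MC = 2.0 / 109.5 * 100 = 1.8265%

1.8265%


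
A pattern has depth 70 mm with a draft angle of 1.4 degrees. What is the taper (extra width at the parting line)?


Formula: taper = depth * tan(draft_angle)
tan(1.4 deg) = 0.0244395
taper = 70 mm * 0.0244395 = 1.7108 mm

Answer: 1.7108 mm


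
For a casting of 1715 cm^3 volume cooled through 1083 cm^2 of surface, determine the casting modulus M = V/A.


Formula: Casting Modulus M = V / A
M = 1715 cm^3 / 1083 cm^2 = 1.5836 cm

Answer: 1.5836 cm


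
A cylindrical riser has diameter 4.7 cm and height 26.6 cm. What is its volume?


Formula: V = pi * (D/2)^2 * H  (cylinder volume)
Radius = D/2 = 4.7/2 = 2.35 cm
V = pi * 2.35^2 * 26.6 = 461.4952 cm^3


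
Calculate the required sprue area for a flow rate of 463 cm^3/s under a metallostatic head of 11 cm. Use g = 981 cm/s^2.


Formula: v = sqrt(2*g*h), A = Q/v
Velocity: v = sqrt(2 * 981 * 11) = sqrt(21582) = 146.9081 cm/s
Sprue area: A = Q / v = 463 / 146.9081 = 3.1516 cm^2

3.1516 cm^2


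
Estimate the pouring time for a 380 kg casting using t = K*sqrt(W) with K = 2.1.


Formula: t = K * sqrt(W)
sqrt(W) = sqrt(380) = 19.49359
t = 2.1 * 19.49359 = 40.9365 s

Final answer: 40.9365 s


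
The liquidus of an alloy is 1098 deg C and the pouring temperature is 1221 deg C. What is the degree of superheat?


Formula: Superheat = T_pour - T_melt
Superheat = 1221 - 1098 = 123 deg C

123 deg C


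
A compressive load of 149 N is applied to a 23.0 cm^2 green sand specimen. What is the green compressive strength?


Formula: Compressive Strength = Force / Area
Strength = 149 N / 23.0 cm^2 = 6.4783 N/cm^2

Answer: 6.4783 N/cm^2


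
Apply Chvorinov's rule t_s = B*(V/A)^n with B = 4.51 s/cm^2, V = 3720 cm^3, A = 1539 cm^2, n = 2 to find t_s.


Formula: t_s = B * (V/A)^n  (Chvorinov's rule, n=2)
Modulus M = V/A = 3720/1539 = 2.417154 cm
M^2 = 2.417154^2 = 5.842633 cm^2
t_s = 4.51 * 5.842633 = 26.3503 s

26.3503 s


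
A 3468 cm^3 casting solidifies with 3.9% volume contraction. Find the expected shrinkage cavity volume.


Formula: V_shrink = V_casting * shrinkage_pct / 100
V_shrink = 3468 cm^3 * 3.9 / 100 = 135.2520 cm^3

Final answer: 135.2520 cm^3


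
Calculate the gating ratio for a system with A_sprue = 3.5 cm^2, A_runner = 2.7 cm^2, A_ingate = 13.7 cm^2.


Sprue:Runner:Ingate = 1 : 2.7/3.5 : 13.7/3.5 = 1:0.77:3.91

Answer: 1:0.77:3.91


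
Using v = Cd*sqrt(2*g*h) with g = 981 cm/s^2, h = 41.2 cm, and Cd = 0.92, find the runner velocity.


Formula: v = Cd * sqrt(2 * g * h)  (Torricelli with discharge coefficient)
2*g*h = 2 * 981 * 41.2 = 80834.4 cm^2/s^2
sqrt(80834.4) = 284.31391 cm/s
v = 0.92 * 284.31391 = 261.5688 cm/s

Final answer: 261.5688 cm/s


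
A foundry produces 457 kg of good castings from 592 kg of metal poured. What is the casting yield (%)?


Formula: Casting Yield = (W_good / W_total) * 100
Yield = (457 kg / 592 kg) * 100 = 77.1959%

Answer: 77.1959%


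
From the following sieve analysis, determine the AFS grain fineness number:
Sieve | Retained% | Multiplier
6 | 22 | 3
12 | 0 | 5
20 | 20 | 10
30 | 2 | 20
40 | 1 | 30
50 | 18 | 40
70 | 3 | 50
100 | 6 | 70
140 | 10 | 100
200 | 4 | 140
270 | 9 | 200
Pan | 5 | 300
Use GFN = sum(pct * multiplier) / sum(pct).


Formula: GFN = sum(pct * multiplier) / sum(pct)
sum(pct * multiplier) = 6486
sum(pct) = 100
GFN = 6486 / 100 = 64.86

Final answer: 64.86


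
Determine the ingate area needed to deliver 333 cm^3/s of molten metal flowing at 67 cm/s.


Formula: A_ingate = Q / v  (continuity equation)
A = 333 cm^3/s / 67 cm/s = 4.9701 cm^2

Final answer: 4.9701 cm^2


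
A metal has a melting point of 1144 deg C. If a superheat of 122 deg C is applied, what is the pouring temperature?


Formula: T_pour = T_melt + Superheat
T_pour = 1144 + 122 = 1266 deg C

Final answer: 1266 deg C


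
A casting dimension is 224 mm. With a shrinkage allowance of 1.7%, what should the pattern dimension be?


Formula: L_pattern = L_casting * (1 + shrinkage_rate/100)
Shrinkage factor = 1 + 1.7/100 = 1.017
L_pattern = 224 mm * 1.017 = 227.8080 mm

Final answer: 227.8080 mm


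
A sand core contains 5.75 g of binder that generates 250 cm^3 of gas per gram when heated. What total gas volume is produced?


Formula: V_gas = W_binder * gas_evolution_rate
V = 5.75 g * 250 cm^3/g = 1437.5000 cm^3

1437.5000 cm^3


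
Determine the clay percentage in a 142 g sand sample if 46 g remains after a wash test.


Formula: Clay% = (W_total - W_washed) / W_total * 100
Clay mass = 142 - 46 = 96 g
Clay% = 96 / 142 * 100 = 67.6056%

Answer: 67.6056%


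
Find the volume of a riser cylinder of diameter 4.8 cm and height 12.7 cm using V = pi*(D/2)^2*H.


Formula: V = pi * (D/2)^2 * H  (cylinder volume)
Radius = D/2 = 4.8/2 = 2.4 cm
V = pi * 2.4^2 * 12.7 = 229.8138 cm^3


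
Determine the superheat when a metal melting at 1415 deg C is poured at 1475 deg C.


Formula: Superheat = T_pour - T_melt
Superheat = 1475 - 1415 = 60 deg C

Answer: 60 deg C


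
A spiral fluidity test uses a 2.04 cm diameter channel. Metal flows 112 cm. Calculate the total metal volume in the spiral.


Formula: V = pi * (d/2)^2 * L  (cylinder volume)
Radius = 2.04/2 = 1.02 cm
V = pi * 1.02^2 * 112 = 366.0735 cm^3

Answer: 366.0735 cm^3


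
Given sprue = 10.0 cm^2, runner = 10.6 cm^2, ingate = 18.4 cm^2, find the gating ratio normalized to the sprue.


Sprue:Runner:Ingate = 1 : 10.6/10.0 : 18.4/10.0 = 1:1.06:1.84

1:1.06:1.84


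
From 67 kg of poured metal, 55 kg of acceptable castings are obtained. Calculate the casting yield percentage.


Formula: Casting Yield = (W_good / W_total) * 100
Yield = (55 kg / 67 kg) * 100 = 82.0896%

82.0896%


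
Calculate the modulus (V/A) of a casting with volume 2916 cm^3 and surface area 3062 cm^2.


Formula: Casting Modulus M = V / A
M = 2916 cm^3 / 3062 cm^2 = 0.9523 cm

Final answer: 0.9523 cm


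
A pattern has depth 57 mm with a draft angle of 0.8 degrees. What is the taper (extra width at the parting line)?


Formula: taper = depth * tan(draft_angle)
tan(0.8 deg) = 0.0139635
taper = 57 mm * 0.0139635 = 0.7959 mm

0.7959 mm


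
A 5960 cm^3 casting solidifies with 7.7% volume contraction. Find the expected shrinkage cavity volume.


Formula: V_shrink = V_casting * shrinkage_pct / 100
V_shrink = 5960 cm^3 * 7.7 / 100 = 458.9200 cm^3


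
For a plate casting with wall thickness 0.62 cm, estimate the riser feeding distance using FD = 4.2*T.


Formula: FD = 4.2 * T  (riser feeding-distance rule)
FD = 4.2 * 0.62 cm = 2.6040 cm


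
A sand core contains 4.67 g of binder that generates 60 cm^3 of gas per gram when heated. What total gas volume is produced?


Formula: V_gas = W_binder * gas_evolution_rate
V = 4.67 g * 60 cm^3/g = 280.2000 cm^3

Final answer: 280.2000 cm^3


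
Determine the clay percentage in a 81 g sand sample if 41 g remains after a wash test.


Formula: Clay% = (W_total - W_washed) / W_total * 100
Clay mass = 81 - 41 = 40 g
Clay% = 40 / 81 * 100 = 49.3827%

Answer: 49.3827%


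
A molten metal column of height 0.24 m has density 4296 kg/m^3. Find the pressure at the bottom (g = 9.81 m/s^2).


Formula: P = rho * g * h
rho * g = 4296 * 9.81 = 42143.76 N/m^3
P = 42143.76 * 0.24 = 10114.5024 Pa


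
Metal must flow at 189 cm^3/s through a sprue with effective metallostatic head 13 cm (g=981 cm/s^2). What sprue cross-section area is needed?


Formula: v = sqrt(2*g*h), A = Q/v
Velocity: v = sqrt(2 * 981 * 13) = sqrt(25506) = 159.7060 cm/s
Sprue area: A = Q / v = 189 / 159.7060 = 1.1834 cm^2

Final answer: 1.1834 cm^2


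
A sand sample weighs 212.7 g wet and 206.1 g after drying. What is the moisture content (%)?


Formula: MC = (W_wet - W_dry) / W_wet * 100
Water mass = 212.7 - 206.1 = 6.6 g
MC = 6.6 / 212.7 * 100 = 3.1030%


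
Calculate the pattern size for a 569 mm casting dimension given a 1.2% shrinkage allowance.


Formula: L_pattern = L_casting * (1 + shrinkage_rate/100)
Shrinkage factor = 1 + 1.2/100 = 1.012
L_pattern = 569 mm * 1.012 = 575.8280 mm


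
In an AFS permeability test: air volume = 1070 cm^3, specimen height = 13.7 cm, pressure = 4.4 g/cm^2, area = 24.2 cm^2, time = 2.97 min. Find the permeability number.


Formula: Permeability Number P = (V * H) / (p * A * t)
Numerator: V * H = 1070 * 13.7 = 14659.0
Denominator: p * A * t = 4.4 * 24.2 * 2.97 = 316.2456
P = 14659.0 / 316.2456 = 46.3532

Answer: 46.3532


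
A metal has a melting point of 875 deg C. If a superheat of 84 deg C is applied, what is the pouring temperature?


Formula: T_pour = T_melt + Superheat
T_pour = 875 + 84 = 959 deg C

959 deg C


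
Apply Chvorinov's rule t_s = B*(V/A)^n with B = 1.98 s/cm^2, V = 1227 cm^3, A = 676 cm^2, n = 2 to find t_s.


Formula: t_s = B * (V/A)^n  (Chvorinov's rule, n=2)
Modulus M = V/A = 1227/676 = 1.815089 cm
M^2 = 1.815089^2 = 3.294548 cm^2
t_s = 1.98 * 3.294548 = 6.5232 s


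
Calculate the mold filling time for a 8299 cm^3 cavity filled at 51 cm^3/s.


Formula: t_fill = V_mold / Q_flow
t = 8299 cm^3 / 51 cm^3/s = 162.7255 s

Final answer: 162.7255 s


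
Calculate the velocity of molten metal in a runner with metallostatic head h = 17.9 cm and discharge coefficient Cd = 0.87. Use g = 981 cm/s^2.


Formula: v = Cd * sqrt(2 * g * h)  (Torricelli with discharge coefficient)
2*g*h = 2 * 981 * 17.9 = 35119.8 cm^2/s^2
sqrt(35119.8) = 187.40277 cm/s
v = 0.87 * 187.40277 = 163.0404 cm/s

163.0404 cm/s


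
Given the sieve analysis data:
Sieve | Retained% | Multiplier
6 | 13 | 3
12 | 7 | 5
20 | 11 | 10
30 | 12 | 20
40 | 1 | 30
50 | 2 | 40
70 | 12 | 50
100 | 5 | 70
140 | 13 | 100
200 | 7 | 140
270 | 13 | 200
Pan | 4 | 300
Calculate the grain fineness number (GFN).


Formula: GFN = sum(pct * multiplier) / sum(pct)
sum(pct * multiplier) = 7564
sum(pct) = 100
GFN = 7564 / 100 = 75.64

Final answer: 75.64


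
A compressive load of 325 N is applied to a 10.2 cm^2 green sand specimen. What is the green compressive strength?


Formula: Compressive Strength = Force / Area
Strength = 325 N / 10.2 cm^2 = 31.8627 N/cm^2

Final answer: 31.8627 N/cm^2


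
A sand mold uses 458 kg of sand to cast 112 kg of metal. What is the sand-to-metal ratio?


Formula: Sand-to-Metal Ratio = W_sand / W_metal
Ratio = 458 kg / 112 kg = 4.0893

Final answer: 4.0893


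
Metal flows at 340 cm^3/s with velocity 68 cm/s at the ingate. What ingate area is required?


Formula: A_ingate = Q / v  (continuity equation)
A = 340 cm^3/s / 68 cm/s = 5.0000 cm^2

5.0000 cm^2


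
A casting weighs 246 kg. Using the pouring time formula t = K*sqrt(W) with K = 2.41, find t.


Formula: t = K * sqrt(W)
sqrt(W) = sqrt(246) = 15.68439
t = 2.41 * 15.68439 = 37.7994 s


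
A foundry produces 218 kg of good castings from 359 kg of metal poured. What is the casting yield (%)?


Formula: Casting Yield = (W_good / W_total) * 100
Yield = (218 kg / 359 kg) * 100 = 60.7242%

Final answer: 60.7242%


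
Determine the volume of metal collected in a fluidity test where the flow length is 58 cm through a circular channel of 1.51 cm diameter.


Formula: V = pi * (d/2)^2 * L  (cylinder volume)
Radius = 1.51/2 = 0.755 cm
V = pi * 0.755^2 * 58 = 103.8656 cm^3

Answer: 103.8656 cm^3


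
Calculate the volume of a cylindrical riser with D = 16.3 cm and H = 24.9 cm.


Formula: V = pi * (D/2)^2 * H  (cylinder volume)
Radius = D/2 = 16.3/2 = 8.15 cm
V = pi * 8.15^2 * 24.9 = 5195.9437 cm^3


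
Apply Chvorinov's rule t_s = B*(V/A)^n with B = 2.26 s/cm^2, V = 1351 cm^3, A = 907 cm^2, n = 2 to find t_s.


Formula: t_s = B * (V/A)^n  (Chvorinov's rule, n=2)
Modulus M = V/A = 1351/907 = 1.489526 cm
M^2 = 1.489526^2 = 2.218688 cm^2
t_s = 2.26 * 2.218688 = 5.0142 s

5.0142 s


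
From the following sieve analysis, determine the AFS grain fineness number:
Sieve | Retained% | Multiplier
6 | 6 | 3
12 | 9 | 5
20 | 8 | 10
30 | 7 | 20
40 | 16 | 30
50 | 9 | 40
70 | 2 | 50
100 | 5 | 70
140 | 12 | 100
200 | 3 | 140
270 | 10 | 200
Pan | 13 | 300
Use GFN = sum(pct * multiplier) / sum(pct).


Formula: GFN = sum(pct * multiplier) / sum(pct)
sum(pct * multiplier) = 9093
sum(pct) = 100
GFN = 9093 / 100 = 90.93

90.93


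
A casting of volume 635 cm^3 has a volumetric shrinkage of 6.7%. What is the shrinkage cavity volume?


Formula: V_shrink = V_casting * shrinkage_pct / 100
V_shrink = 635 cm^3 * 6.7 / 100 = 42.5450 cm^3

42.5450 cm^3


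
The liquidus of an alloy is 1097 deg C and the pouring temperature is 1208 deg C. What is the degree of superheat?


Formula: Superheat = T_pour - T_melt
Superheat = 1208 - 1097 = 111 deg C

Answer: 111 deg C


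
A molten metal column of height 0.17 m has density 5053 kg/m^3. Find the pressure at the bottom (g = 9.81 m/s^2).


Formula: P = rho * g * h
rho * g = 5053 * 9.81 = 49569.93 N/m^3
P = 49569.93 * 0.17 = 8426.8881 Pa

8426.8881 Pa


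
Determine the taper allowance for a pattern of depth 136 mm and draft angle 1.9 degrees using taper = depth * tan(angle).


Formula: taper = depth * tan(draft_angle)
tan(1.9 deg) = 0.0331734
taper = 136 mm * 0.0331734 = 4.5116 mm


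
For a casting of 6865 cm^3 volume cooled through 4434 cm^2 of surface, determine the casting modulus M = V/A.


Formula: Casting Modulus M = V / A
M = 6865 cm^3 / 4434 cm^2 = 1.5483 cm

1.5483 cm


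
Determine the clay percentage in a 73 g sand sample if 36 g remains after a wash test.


Formula: Clay% = (W_total - W_washed) / W_total * 100
Clay mass = 73 - 36 = 37 g
Clay% = 37 / 73 * 100 = 50.6849%

Final answer: 50.6849%


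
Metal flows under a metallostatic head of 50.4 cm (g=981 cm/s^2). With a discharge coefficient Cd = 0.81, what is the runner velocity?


Formula: v = Cd * sqrt(2 * g * h)  (Torricelli with discharge coefficient)
2*g*h = 2 * 981 * 50.4 = 98884.8 cm^2/s^2
sqrt(98884.8) = 314.45954 cm/s
v = 0.81 * 314.45954 = 254.7122 cm/s


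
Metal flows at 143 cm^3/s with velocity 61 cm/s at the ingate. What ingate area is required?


Formula: A_ingate = Q / v  (continuity equation)
A = 143 cm^3/s / 61 cm/s = 2.3443 cm^2

Answer: 2.3443 cm^2


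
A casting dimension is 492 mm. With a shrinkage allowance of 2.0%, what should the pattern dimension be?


Formula: L_pattern = L_casting * (1 + shrinkage_rate/100)
Shrinkage factor = 1 + 2.0/100 = 1.02
L_pattern = 492 mm * 1.02 = 501.8400 mm

501.8400 mm


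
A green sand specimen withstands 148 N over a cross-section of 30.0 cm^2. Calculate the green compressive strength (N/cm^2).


Formula: Compressive Strength = Force / Area
Strength = 148 N / 30.0 cm^2 = 4.9333 N/cm^2

Final answer: 4.9333 N/cm^2


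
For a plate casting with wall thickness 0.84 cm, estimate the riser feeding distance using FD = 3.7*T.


Formula: FD = 3.7 * T  (riser feeding-distance rule)
FD = 3.7 * 0.84 cm = 3.1080 cm

3.1080 cm


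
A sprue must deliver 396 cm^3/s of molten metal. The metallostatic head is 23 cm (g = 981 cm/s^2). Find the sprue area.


Formula: v = sqrt(2*g*h), A = Q/v
Velocity: v = sqrt(2 * 981 * 23) = sqrt(45126) = 212.4288 cm/s
Sprue area: A = Q / v = 396 / 212.4288 = 1.8642 cm^2

1.8642 cm^2


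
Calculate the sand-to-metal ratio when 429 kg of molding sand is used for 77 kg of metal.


Formula: Sand-to-Metal Ratio = W_sand / W_metal
Ratio = 429 kg / 77 kg = 5.5714

Answer: 5.5714


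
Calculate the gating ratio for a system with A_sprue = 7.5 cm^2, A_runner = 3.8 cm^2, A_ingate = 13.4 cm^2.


Sprue:Runner:Ingate = 1 : 3.8/7.5 : 13.4/7.5 = 1:0.51:1.79


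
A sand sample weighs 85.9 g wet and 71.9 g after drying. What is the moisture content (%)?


Formula: MC = (W_wet - W_dry) / W_wet * 100
Water mass = 85.9 - 71.9 = 14.0 g
MC = 14.0 / 85.9 * 100 = 16.2980%

Answer: 16.2980%


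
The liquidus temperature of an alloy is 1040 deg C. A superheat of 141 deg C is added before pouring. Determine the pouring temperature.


Formula: T_pour = T_melt + Superheat
T_pour = 1040 + 141 = 1181 deg C

Answer: 1181 deg C


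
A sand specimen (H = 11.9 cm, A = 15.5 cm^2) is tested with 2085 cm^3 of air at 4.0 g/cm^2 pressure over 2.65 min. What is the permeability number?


Formula: Permeability Number P = (V * H) / (p * A * t)
Numerator: V * H = 2085 * 11.9 = 24811.5
Denominator: p * A * t = 4.0 * 15.5 * 2.65 = 164.3
P = 24811.5 / 164.3 = 151.0134

Answer: 151.0134


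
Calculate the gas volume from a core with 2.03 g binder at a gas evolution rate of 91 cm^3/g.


Formula: V_gas = W_binder * gas_evolution_rate
V = 2.03 g * 91 cm^3/g = 184.7300 cm^3

Final answer: 184.7300 cm^3


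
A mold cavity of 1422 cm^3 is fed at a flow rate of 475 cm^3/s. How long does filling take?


Formula: t_fill = V_mold / Q_flow
t = 1422 cm^3 / 475 cm^3/s = 2.9937 s

Answer: 2.9937 s


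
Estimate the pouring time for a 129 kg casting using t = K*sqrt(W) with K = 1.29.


Formula: t = K * sqrt(W)
sqrt(W) = sqrt(129) = 11.35782
t = 1.29 * 11.35782 = 14.6516 s

Final answer: 14.6516 s


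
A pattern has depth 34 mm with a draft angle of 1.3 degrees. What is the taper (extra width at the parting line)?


Formula: taper = depth * tan(draft_angle)
tan(1.3 deg) = 0.0226932
taper = 34 mm * 0.0226932 = 0.7716 mm


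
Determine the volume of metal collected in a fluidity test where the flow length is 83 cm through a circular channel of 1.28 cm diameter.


Formula: V = pi * (d/2)^2 * L  (cylinder volume)
Radius = 1.28/2 = 0.64 cm
V = pi * 0.64^2 * 83 = 106.8041 cm^3

Answer: 106.8041 cm^3


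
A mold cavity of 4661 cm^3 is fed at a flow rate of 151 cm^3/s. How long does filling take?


Formula: t_fill = V_mold / Q_flow
t = 4661 cm^3 / 151 cm^3/s = 30.8675 s


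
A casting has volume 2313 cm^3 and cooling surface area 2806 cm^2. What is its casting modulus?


Formula: Casting Modulus M = V / A
M = 2313 cm^3 / 2806 cm^2 = 0.8243 cm

Answer: 0.8243 cm


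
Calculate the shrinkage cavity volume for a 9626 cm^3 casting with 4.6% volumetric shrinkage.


Formula: V_shrink = V_casting * shrinkage_pct / 100
V_shrink = 9626 cm^3 * 4.6 / 100 = 442.7960 cm^3

Final answer: 442.7960 cm^3


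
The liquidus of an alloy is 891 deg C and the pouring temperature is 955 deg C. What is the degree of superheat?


Formula: Superheat = T_pour - T_melt
Superheat = 955 - 891 = 64 deg C


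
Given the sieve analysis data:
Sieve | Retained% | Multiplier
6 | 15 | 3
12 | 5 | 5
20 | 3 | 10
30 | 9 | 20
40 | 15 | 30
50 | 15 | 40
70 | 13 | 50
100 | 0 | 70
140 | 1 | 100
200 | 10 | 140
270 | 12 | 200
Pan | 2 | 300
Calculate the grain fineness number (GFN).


Formula: GFN = sum(pct * multiplier) / sum(pct)
sum(pct * multiplier) = 6480
sum(pct) = 100
GFN = 6480 / 100 = 64.80

Answer: 64.80


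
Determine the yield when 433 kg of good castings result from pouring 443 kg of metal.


Formula: Casting Yield = (W_good / W_total) * 100
Yield = (433 kg / 443 kg) * 100 = 97.7427%


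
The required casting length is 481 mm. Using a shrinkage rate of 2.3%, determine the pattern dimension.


Formula: L_pattern = L_casting * (1 + shrinkage_rate/100)
Shrinkage factor = 1 + 2.3/100 = 1.023
L_pattern = 481 mm * 1.023 = 492.0630 mm

Answer: 492.0630 mm


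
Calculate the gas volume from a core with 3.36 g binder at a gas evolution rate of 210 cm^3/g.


Formula: V_gas = W_binder * gas_evolution_rate
V = 3.36 g * 210 cm^3/g = 705.6000 cm^3

705.6000 cm^3


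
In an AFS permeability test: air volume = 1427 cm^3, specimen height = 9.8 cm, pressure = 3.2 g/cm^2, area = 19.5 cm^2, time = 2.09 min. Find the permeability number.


Formula: Permeability Number P = (V * H) / (p * A * t)
Numerator: V * H = 1427 * 9.8 = 13984.6
Denominator: p * A * t = 3.2 * 19.5 * 2.09 = 130.416
P = 13984.6 / 130.416 = 107.2307

Answer: 107.2307


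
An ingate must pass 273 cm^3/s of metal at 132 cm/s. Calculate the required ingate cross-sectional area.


Formula: A_ingate = Q / v  (continuity equation)
A = 273 cm^3/s / 132 cm/s = 2.0682 cm^2

Final answer: 2.0682 cm^2


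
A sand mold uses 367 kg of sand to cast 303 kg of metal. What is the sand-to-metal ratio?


Formula: Sand-to-Metal Ratio = W_sand / W_metal
Ratio = 367 kg / 303 kg = 1.2112

Final answer: 1.2112


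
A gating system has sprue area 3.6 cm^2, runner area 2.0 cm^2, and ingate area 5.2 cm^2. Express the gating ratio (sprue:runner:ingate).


Sprue:Runner:Ingate = 1 : 2.0/3.6 : 5.2/3.6 = 1:0.56:1.44

1:0.56:1.44


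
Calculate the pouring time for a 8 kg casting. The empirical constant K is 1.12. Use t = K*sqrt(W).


Formula: t = K * sqrt(W)
sqrt(W) = sqrt(8) = 2.82843
t = 1.12 * 2.82843 = 3.1678 s


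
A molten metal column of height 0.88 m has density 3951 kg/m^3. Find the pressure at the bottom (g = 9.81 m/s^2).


Formula: P = rho * g * h
rho * g = 3951 * 9.81 = 38759.31 N/m^3
P = 38759.31 * 0.88 = 34108.1928 Pa

Answer: 34108.1928 Pa


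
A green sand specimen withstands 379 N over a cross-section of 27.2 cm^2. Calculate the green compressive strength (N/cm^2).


Formula: Compressive Strength = Force / Area
Strength = 379 N / 27.2 cm^2 = 13.9338 N/cm^2


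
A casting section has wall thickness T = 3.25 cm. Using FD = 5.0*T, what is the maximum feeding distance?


Formula: FD = 5.0 * T  (riser feeding-distance rule)
FD = 5.0 * 3.25 cm = 16.2500 cm

Answer: 16.2500 cm


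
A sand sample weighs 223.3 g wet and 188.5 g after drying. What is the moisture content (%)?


Formula: MC = (W_wet - W_dry) / W_wet * 100
Water mass = 223.3 - 188.5 = 34.8 g
MC = 34.8 / 223.3 * 100 = 15.5844%

Final answer: 15.5844%


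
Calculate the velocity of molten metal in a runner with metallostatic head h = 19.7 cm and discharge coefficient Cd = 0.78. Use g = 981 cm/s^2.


Formula: v = Cd * sqrt(2 * g * h)  (Torricelli with discharge coefficient)
2*g*h = 2 * 981 * 19.7 = 38651.4 cm^2/s^2
sqrt(38651.4) = 196.59959 cm/s
v = 0.78 * 196.59959 = 153.3477 cm/s

Final answer: 153.3477 cm/s


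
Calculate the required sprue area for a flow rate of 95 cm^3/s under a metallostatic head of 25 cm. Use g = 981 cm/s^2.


Formula: v = sqrt(2*g*h), A = Q/v
Velocity: v = sqrt(2 * 981 * 25) = sqrt(49050) = 221.4723 cm/s
Sprue area: A = Q / v = 95 / 221.4723 = 0.4289 cm^2

0.4289 cm^2


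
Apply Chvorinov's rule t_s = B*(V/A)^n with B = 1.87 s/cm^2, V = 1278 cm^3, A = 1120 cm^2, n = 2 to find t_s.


Formula: t_s = B * (V/A)^n  (Chvorinov's rule, n=2)
Modulus M = V/A = 1278/1120 = 1.141071 cm
M^2 = 1.141071^2 = 1.302043 cm^2
t_s = 1.87 * 1.302043 = 2.4348 s

Answer: 2.4348 s


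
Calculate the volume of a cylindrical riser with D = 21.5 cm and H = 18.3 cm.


Formula: V = pi * (D/2)^2 * H  (cylinder volume)
Radius = D/2 = 21.5/2 = 10.75 cm
V = pi * 10.75^2 * 18.3 = 6643.8205 cm^3


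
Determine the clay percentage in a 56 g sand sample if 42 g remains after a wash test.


Formula: Clay% = (W_total - W_washed) / W_total * 100
Clay mass = 56 - 42 = 14 g
Clay% = 14 / 56 * 100 = 25.0000%

Final answer: 25.0000%


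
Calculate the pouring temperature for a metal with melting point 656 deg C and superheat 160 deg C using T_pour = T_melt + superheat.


Formula: T_pour = T_melt + Superheat
T_pour = 656 + 160 = 816 deg C


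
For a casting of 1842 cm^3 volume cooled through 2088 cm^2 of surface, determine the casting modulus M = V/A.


Formula: Casting Modulus M = V / A
M = 1842 cm^3 / 2088 cm^2 = 0.8822 cm

0.8822 cm


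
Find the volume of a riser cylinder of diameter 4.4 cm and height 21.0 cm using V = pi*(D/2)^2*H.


Formula: V = pi * (D/2)^2 * H  (cylinder volume)
Radius = D/2 = 4.4/2 = 2.2 cm
V = pi * 2.2^2 * 21.0 = 319.3115 cm^3

Answer: 319.3115 cm^3


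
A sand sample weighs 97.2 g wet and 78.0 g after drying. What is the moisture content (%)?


Formula: MC = (W_wet - W_dry) / W_wet * 100
Water mass = 97.2 - 78.0 = 19.2 g
MC = 19.2 / 97.2 * 100 = 19.7531%

19.7531%


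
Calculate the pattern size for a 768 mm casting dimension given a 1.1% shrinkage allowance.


Formula: L_pattern = L_casting * (1 + shrinkage_rate/100)
Shrinkage factor = 1 + 1.1/100 = 1.011
L_pattern = 768 mm * 1.011 = 776.4480 mm

Final answer: 776.4480 mm


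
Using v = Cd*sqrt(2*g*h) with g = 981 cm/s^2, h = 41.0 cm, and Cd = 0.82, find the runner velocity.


Formula: v = Cd * sqrt(2 * g * h)  (Torricelli with discharge coefficient)
2*g*h = 2 * 981 * 41.0 = 80442.0 cm^2/s^2
sqrt(80442.0) = 283.62299 cm/s
v = 0.82 * 283.62299 = 232.5709 cm/s

Final answer: 232.5709 cm/s


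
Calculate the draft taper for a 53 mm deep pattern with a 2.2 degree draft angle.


Formula: taper = depth * tan(draft_angle)
tan(2.2 deg) = 0.0384161
taper = 53 mm * 0.0384161 = 2.0361 mm

Final answer: 2.0361 mm


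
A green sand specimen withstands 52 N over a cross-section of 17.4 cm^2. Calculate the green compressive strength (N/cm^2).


Formula: Compressive Strength = Force / Area
Strength = 52 N / 17.4 cm^2 = 2.9885 N/cm^2

2.9885 N/cm^2


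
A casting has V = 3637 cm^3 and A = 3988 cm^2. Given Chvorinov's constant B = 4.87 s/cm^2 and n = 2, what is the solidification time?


Formula: t_s = B * (V/A)^n  (Chvorinov's rule, n=2)
Modulus M = V/A = 3637/3988 = 0.911986 cm
M^2 = 0.911986^2 = 0.831718 cm^2
t_s = 4.87 * 0.831718 = 4.0505 s

Final answer: 4.0505 s


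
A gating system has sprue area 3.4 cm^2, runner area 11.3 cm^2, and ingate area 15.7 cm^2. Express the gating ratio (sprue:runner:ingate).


Sprue:Runner:Ingate = 1 : 11.3/3.4 : 15.7/3.4 = 1:3.32:4.62

Final answer: 1:3.32:4.62


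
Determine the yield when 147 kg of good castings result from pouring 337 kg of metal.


Formula: Casting Yield = (W_good / W_total) * 100
Yield = (147 kg / 337 kg) * 100 = 43.6202%

43.6202%


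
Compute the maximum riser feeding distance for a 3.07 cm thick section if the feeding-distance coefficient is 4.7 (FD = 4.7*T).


Formula: FD = 4.7 * T  (riser feeding-distance rule)
FD = 4.7 * 3.07 cm = 14.4290 cm


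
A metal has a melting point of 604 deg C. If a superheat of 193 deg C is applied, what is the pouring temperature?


Formula: T_pour = T_melt + Superheat
T_pour = 604 + 193 = 797 deg C

Final answer: 797 deg C


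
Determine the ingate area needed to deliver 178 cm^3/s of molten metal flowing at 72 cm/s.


Formula: A_ingate = Q / v  (continuity equation)
A = 178 cm^3/s / 72 cm/s = 2.4722 cm^2


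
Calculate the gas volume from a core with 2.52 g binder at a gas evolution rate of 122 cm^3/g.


Formula: V_gas = W_binder * gas_evolution_rate
V = 2.52 g * 122 cm^3/g = 307.4400 cm^3

Final answer: 307.4400 cm^3


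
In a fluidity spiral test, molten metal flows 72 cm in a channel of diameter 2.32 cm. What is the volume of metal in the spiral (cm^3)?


Formula: V = pi * (d/2)^2 * L  (cylinder volume)
Radius = 2.32/2 = 1.16 cm
V = pi * 1.16^2 * 72 = 304.3675 cm^3


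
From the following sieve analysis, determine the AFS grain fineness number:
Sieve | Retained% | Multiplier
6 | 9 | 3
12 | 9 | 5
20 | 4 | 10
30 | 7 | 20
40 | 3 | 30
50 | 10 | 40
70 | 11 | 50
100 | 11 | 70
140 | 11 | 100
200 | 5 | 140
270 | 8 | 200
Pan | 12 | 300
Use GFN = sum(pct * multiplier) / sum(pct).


Formula: GFN = sum(pct * multiplier) / sum(pct)
sum(pct * multiplier) = 9062
sum(pct) = 100
GFN = 9062 / 100 = 90.62

90.62


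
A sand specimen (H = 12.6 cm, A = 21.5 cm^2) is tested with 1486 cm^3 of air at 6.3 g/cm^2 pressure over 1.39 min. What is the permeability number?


Formula: Permeability Number P = (V * H) / (p * A * t)
Numerator: V * H = 1486 * 12.6 = 18723.6
Denominator: p * A * t = 6.3 * 21.5 * 1.39 = 188.2755
P = 18723.6 / 188.2755 = 99.4479

Answer: 99.4479


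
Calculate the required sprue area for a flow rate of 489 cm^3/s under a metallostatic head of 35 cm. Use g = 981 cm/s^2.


Formula: v = sqrt(2*g*h), A = Q/v
Velocity: v = sqrt(2 * 981 * 35) = sqrt(68670) = 262.0496 cm/s
Sprue area: A = Q / v = 489 / 262.0496 = 1.8661 cm^2

Answer: 1.8661 cm^2


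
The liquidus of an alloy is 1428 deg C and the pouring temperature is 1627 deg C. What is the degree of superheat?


Formula: Superheat = T_pour - T_melt
Superheat = 1627 - 1428 = 199 deg C

Answer: 199 deg C


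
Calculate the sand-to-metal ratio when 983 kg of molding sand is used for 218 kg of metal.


Formula: Sand-to-Metal Ratio = W_sand / W_metal
Ratio = 983 kg / 218 kg = 4.5092

Answer: 4.5092


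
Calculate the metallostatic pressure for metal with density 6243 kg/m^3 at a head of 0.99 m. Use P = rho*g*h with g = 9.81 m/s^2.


Formula: P = rho * g * h
rho * g = 6243 * 9.81 = 61243.83 N/m^3
P = 61243.83 * 0.99 = 60631.3917 Pa

Answer: 60631.3917 Pa


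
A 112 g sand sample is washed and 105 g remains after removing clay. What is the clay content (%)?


Formula: Clay% = (W_total - W_washed) / W_total * 100
Clay mass = 112 - 105 = 7 g
Clay% = 7 / 112 * 100 = 6.2500%


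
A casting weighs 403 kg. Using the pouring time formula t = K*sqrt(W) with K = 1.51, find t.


Formula: t = K * sqrt(W)
sqrt(W) = sqrt(403) = 20.07486
t = 1.51 * 20.07486 = 30.3130 s


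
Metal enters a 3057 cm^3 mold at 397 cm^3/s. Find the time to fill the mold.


Formula: t_fill = V_mold / Q_flow
t = 3057 cm^3 / 397 cm^3/s = 7.7003 s

Answer: 7.7003 s


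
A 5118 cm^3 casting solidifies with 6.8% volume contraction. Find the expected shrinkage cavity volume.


Formula: V_shrink = V_casting * shrinkage_pct / 100
V_shrink = 5118 cm^3 * 6.8 / 100 = 348.0240 cm^3

348.0240 cm^3


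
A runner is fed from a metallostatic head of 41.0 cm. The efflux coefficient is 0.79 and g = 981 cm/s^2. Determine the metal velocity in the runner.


Formula: v = Cd * sqrt(2 * g * h)  (Torricelli with discharge coefficient)
2*g*h = 2 * 981 * 41.0 = 80442.0 cm^2/s^2
sqrt(80442.0) = 283.62299 cm/s
v = 0.79 * 283.62299 = 224.0622 cm/s

Answer: 224.0622 cm/s


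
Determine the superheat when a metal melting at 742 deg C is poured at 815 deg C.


Formula: Superheat = T_pour - T_melt
Superheat = 815 - 742 = 73 deg C

73 deg C


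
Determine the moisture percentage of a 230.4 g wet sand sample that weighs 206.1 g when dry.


Formula: MC = (W_wet - W_dry) / W_wet * 100
Water mass = 230.4 - 206.1 = 24.3 g
MC = 24.3 / 230.4 * 100 = 10.5469%

Final answer: 10.5469%


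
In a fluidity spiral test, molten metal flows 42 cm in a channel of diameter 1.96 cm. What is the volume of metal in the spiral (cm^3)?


Formula: V = pi * (d/2)^2 * L  (cylinder volume)
Radius = 1.96/2 = 0.98 cm
V = pi * 0.98^2 * 42 = 126.7218 cm^3

126.7218 cm^3


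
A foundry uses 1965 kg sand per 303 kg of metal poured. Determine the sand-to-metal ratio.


Formula: Sand-to-Metal Ratio = W_sand / W_metal
Ratio = 1965 kg / 303 kg = 6.4851

Final answer: 6.4851


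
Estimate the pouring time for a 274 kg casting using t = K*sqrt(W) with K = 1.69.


Formula: t = K * sqrt(W)
sqrt(W) = sqrt(274) = 16.55295
t = 1.69 * 16.55295 = 27.9745 s

27.9745 s


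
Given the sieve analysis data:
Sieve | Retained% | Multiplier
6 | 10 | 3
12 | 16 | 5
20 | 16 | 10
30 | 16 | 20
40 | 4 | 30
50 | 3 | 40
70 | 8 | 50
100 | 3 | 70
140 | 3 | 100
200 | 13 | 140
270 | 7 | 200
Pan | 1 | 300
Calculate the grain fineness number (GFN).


Formula: GFN = sum(pct * multiplier) / sum(pct)
sum(pct * multiplier) = 5260
sum(pct) = 100
GFN = 5260 / 100 = 52.60


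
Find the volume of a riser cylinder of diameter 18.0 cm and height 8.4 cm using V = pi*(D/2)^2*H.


Formula: V = pi * (D/2)^2 * H  (cylinder volume)
Radius = D/2 = 18.0/2 = 9.0 cm
V = pi * 9.0^2 * 8.4 = 2137.5396 cm^3

Final answer: 2137.5396 cm^3


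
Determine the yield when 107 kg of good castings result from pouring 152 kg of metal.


Formula: Casting Yield = (W_good / W_total) * 100
Yield = (107 kg / 152 kg) * 100 = 70.3947%

Final answer: 70.3947%


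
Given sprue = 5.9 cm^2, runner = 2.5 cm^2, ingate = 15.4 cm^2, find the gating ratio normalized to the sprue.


Sprue:Runner:Ingate = 1 : 2.5/5.9 : 15.4/5.9 = 1:0.42:2.61
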